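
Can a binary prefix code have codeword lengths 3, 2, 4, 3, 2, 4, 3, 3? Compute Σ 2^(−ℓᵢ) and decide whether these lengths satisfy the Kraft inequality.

With common denominator 2^4 = 16: Σ 2^(−ℓᵢ) = 2/16 + 4/16 + 1/16 + 2/16 + 4/16 + 1/16 + 2/16 + 2/16 = 18/16 = 1.125.
Kraft's inequality requires Σ ≤ 1; here Σ = 1.125 > 1, so no such prefix code exists.

1.125; no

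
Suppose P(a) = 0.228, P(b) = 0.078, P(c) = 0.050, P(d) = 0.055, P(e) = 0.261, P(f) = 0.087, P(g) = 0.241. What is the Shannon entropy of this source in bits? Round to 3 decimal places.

H = −Σ pᵢ log₂ pᵢ.
−0.228·log₂(0.228) = 0.4863
−0.078·log₂(0.078) = 0.2871
−0.050·log₂(0.050) = 0.2161
−0.055·log₂(0.055) = 0.2301
−0.261·log₂(0.261) = 0.5058
−0.087·log₂(0.087) = 0.3065
−0.241·log₂(0.241) = 0.4947
Sum ≈ 2.5266 → 2.527 bits.

2.527 bits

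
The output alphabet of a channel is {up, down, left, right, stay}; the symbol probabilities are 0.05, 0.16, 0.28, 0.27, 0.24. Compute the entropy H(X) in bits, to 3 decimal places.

H = −Σ pᵢ log₂ pᵢ.
−0.05·log₂(0.05) = 0.2161
−0.16·log₂(0.16) = 0.4230
−0.28·log₂(0.28) = 0.5142
−0.27·log₂(0.27) = 0.5100
−0.24·log₂(0.24) = 0.4941
Sum ≈ 2.1575 → 2.157 bits.

2.157 bits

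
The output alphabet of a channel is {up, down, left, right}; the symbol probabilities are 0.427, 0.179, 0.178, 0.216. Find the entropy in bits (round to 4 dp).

H = −Σ pᵢ log₂ pᵢ.
−0.427·log₂(0.427) = 0.5242
−0.179·log₂(0.179) = 0.4443
−0.178·log₂(0.178) = 0.4432
−0.216·log₂(0.216) = 0.4776
Sum ≈ 1.8893 → 1.8893 bits.

1.8893 bits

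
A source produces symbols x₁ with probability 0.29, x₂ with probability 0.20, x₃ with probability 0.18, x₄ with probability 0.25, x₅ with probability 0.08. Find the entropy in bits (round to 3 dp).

2.219 bits

H = −Σ pᵢ log₂ pᵢ.
−0.29·log₂(0.29) = 0.5179
−0.20·log₂(0.20) = 0.4644
−0.18·log₂(0.18) = 0.4453
−0.25·log₂(0.25) = 0.5000
−0.08·log₂(0.08) = 0.2915
Sum ≈ 2.2191 → 2.219 bits.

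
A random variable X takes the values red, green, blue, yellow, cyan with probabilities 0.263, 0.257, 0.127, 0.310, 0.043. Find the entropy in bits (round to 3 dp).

H = −Σ pᵢ log₂ pᵢ.
−0.263·log₂(0.263) = 0.5068
−0.257·log₂(0.257) = 0.5038
−0.127·log₂(0.127) = 0.3781
−0.310·log₂(0.310) = 0.5238
−0.043·log₂(0.043) = 0.1952
Sum ≈ 2.1076 → 2.108 bits.

2.108 bits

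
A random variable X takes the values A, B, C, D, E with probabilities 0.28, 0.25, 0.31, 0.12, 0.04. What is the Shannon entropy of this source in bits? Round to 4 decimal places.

2.0908 bits

H = −Σ pᵢ log₂ pᵢ.
−0.28·log₂(0.28) = 0.5142
−0.25·log₂(0.25) = 0.5000
−0.31·log₂(0.31) = 0.5238
−0.12·log₂(0.12) = 0.3671
−0.04·log₂(0.04) = 0.1858
Sum ≈ 2.0908 → 2.0908 bits.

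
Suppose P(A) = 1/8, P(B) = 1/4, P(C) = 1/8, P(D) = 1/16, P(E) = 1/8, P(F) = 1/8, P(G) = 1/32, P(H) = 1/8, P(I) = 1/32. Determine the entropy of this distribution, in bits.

2.9375 bits

Each probability is a power of 1/2, so log₂(1/p) is an integer.
H = Σ p·log₂(1/p) = 1/8·3 + 1/4·2 + 1/8·3 + 1/16·4 + 1/8·3 + 1/8·3 + 1/32·5 + 1/8·3 + 1/32·5 = 2.9375 bits.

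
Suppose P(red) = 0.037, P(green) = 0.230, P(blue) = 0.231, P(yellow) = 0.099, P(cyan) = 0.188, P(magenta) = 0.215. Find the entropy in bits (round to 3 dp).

H = −Σ pᵢ log₂ pᵢ.
−0.037·log₂(0.037) = 0.1760
−0.230·log₂(0.230) = 0.4877
−0.231·log₂(0.231) = 0.4883
−0.099·log₂(0.099) = 0.3303
−0.188·log₂(0.188) = 0.4533
−0.215·log₂(0.215) = 0.4768
Sum ≈ 2.4124 → 2.412 bits.

2.412 bits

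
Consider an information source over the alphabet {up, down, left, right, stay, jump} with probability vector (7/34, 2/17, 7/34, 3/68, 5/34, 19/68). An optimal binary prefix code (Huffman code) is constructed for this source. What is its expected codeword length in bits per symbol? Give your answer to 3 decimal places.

2.471 bits/symbol

Repeatedly combine the two least-probable nodes; the expected code length is the sum of the merged weights.
merge 3/68 + 2/17 → 11/68
merge 5/34 + 11/68 → 21/68
merge 7/34 + 7/34 → 7/17
merge 19/68 + 21/68 → 10/17
merge 7/17 + 10/17 → 1
L = 11/68 + 21/68 + 7/17 + 10/17 + 1 = 42/17 ≈ 2.471 bits/symbol.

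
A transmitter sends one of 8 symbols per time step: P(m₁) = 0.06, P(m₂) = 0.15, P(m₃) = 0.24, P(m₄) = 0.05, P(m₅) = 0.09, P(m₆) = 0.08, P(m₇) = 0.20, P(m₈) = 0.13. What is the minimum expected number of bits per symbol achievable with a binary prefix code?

Repeatedly combine the two least-probable nodes; the expected code length is the sum of the merged weights.
merge 1/20 + 3/50 → 11/100
merge 2/25 + 9/100 → 17/100
merge 11/100 + 13/100 → 6/25
merge 3/20 + 17/100 → 8/25
merge 1/5 + 6/25 → 11/25
merge 6/25 + 8/25 → 14/25
merge 11/25 + 14/25 → 1
L = 11/100 + 17/100 + 6/25 + 8/25 + 11/25 + 14/25 + 1 = 71/25 = 2.84 bits/symbol.

2.84 bits/symbol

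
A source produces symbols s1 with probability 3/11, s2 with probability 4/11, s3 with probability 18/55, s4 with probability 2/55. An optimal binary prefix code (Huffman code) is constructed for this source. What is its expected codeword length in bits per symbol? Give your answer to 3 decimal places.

1.945 bits/symbol

Repeatedly combine the two least-probable nodes; the expected code length is the sum of the merged weights.
merge 2/55 + 3/11 → 17/55
merge 17/55 + 18/55 → 7/11
merge 4/11 + 7/11 → 1
L = 17/55 + 7/11 + 1 = 107/55 ≈ 1.945 bits/symbol.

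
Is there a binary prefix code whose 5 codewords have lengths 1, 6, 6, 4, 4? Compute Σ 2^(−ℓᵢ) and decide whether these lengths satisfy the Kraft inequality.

0.65625; yes

With common denominator 2^6 = 64: Σ 2^(−ℓᵢ) = 32/64 + 1/64 + 1/64 + 4/64 + 4/64 = 42/64 = 0.65625.
Kraft's inequality requires Σ ≤ 1; here Σ = 0.65625 ≤ 1, so such a prefix code exists.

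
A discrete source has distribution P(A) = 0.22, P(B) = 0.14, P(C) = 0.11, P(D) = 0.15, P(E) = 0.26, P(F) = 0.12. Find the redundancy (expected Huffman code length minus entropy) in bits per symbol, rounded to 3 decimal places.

0.009 bits

Entropy H = −Σ p log₂ p ≈ 2.5109 bits.
Huffman merges: 11/100+3/25→23/100; 7/50+3/20→29/100; 11/50+23/100→9/20; 13/50+29/100→11/20; 9/20+11/20→1. L = 63/25 ≈ 2.5200.
L − H = 2.5200 − 2.5109 = 0.009 bits.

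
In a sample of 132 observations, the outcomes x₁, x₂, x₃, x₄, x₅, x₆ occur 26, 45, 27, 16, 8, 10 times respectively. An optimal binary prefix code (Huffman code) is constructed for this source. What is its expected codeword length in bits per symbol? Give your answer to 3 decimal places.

2.394 bits/symbol

Probabilities are the counts divided by 132.
Repeatedly combine the two least-probable nodes; the expected code length is the sum of the merged weights.
merge 2/33 + 5/66 → 3/22
merge 4/33 + 3/22 → 17/66
merge 13/66 + 9/44 → 53/132
merge 17/66 + 15/44 → 79/132
merge 53/132 + 79/132 → 1
L = 3/22 + 17/66 + 53/132 + 79/132 + 1 = 79/33 ≈ 2.394 bits/symbol.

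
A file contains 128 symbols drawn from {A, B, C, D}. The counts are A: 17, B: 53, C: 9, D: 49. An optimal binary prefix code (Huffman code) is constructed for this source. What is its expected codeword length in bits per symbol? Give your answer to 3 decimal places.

1.789 bits/symbol

Probabilities are the counts divided by 128.
Repeatedly combine the two least-probable nodes; the expected code length is the sum of the merged weights.
merge 9/128 + 17/128 → 13/64
merge 13/64 + 49/128 → 75/128
merge 53/128 + 75/128 → 1
L = 13/64 + 75/128 + 1 = 229/128 ≈ 1.789 bits/symbol.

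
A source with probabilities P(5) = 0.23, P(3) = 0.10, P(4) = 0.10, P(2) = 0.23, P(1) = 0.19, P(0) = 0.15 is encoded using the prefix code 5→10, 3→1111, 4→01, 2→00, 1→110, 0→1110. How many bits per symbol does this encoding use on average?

L̄ = Σ pᵢ·ℓᵢ = 0.23·2 + 0.10·4 + 0.10·2 + 0.23·2 + 0.19·3 + 0.15·4 = 2.69 bits/symbol.

2.69 bits/symbol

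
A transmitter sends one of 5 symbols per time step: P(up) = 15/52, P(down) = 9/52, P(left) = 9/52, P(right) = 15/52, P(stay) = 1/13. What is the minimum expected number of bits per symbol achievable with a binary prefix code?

2.25 bits/symbol

Repeatedly combine the two least-probable nodes; the expected code length is the sum of the merged weights.
merge 1/13 + 9/52 → 1/4
merge 9/52 + 1/4 → 11/26
merge 15/52 + 15/52 → 15/26
merge 11/26 + 15/26 → 1
L = 1/4 + 11/26 + 15/26 + 1 = 9/4 = 2.25 bits/symbol.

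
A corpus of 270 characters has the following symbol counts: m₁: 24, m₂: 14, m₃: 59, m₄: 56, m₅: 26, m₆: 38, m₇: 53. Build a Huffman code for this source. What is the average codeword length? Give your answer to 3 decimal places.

Probabilities are the counts divided by 270.
Repeatedly combine the two least-probable nodes; the expected code length is the sum of the merged weights.
merge 7/135 + 4/45 → 19/135
merge 13/135 + 19/135 → 32/135
merge 19/135 + 53/270 → 91/270
merge 28/135 + 59/270 → 23/54
merge 32/135 + 91/270 → 31/54
merge 23/54 + 31/54 → 1
L = 19/135 + 32/135 + 91/270 + 23/54 + 31/54 + 1 = 733/270 ≈ 2.715 bits/symbol.

2.715 bits/symbol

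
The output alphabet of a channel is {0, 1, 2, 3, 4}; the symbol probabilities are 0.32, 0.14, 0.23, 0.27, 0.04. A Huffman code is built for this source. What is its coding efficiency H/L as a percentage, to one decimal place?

96.6%

Entropy H = −Σ p log₂ p ≈ 2.1066 bits.
Huffman merges: 1/25+7/50→9/50; 9/50+23/100→41/100; 27/100+8/25→59/100; 41/100+59/100→1. L = 109/50 ≈ 2.1800.
Efficiency = H/L = 2.1066/2.1800 = 96.6%.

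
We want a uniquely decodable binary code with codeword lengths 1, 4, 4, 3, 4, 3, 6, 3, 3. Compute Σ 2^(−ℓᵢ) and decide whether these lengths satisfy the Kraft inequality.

1.203125; no

With common denominator 2^6 = 64: Σ 2^(−ℓᵢ) = 32/64 + 4/64 + 4/64 + 8/64 + 4/64 + 8/64 + 1/64 + 8/64 + 8/64 = 77/64 = 1.203125.
Kraft's inequality requires Σ ≤ 1; here Σ = 1.203125 > 1, so no such prefix code exists.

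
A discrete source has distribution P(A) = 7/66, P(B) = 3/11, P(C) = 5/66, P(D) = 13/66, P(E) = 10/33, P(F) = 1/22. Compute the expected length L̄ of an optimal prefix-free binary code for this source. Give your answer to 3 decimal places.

Repeatedly combine the two least-probable nodes; the expected code length is the sum of the merged weights.
merge 1/22 + 5/66 → 4/33
merge 7/66 + 4/33 → 5/22
merge 13/66 + 5/22 → 14/33
merge 3/11 + 10/33 → 19/33
merge 14/33 + 19/33 → 1
L = 4/33 + 5/22 + 14/33 + 19/33 + 1 = 155/66 ≈ 2.348 bits/symbol.

2.348 bits/symbol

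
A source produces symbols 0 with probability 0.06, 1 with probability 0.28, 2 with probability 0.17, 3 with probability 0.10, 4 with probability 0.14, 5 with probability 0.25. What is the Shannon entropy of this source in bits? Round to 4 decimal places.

H = −Σ pᵢ log₂ pᵢ.
−0.06·log₂(0.06) = 0.2435
−0.28·log₂(0.28) = 0.5142
−0.17·log₂(0.17) = 0.4346
−0.10·log₂(0.10) = 0.3322
−0.14·log₂(0.14) = 0.3971
−0.25·log₂(0.25) = 0.5000
Sum ≈ 2.4216 → 2.4216 bits.

2.4216 bits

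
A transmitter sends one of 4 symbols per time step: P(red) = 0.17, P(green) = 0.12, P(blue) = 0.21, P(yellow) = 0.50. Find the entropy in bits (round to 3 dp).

1.774 bits

H = −Σ pᵢ log₂ pᵢ.
−0.17·log₂(0.17) = 0.4346
−0.12·log₂(0.12) = 0.3671
−0.21·log₂(0.21) = 0.4728
−0.50·log₂(0.50) = 0.5000
Sum ≈ 1.7745 → 1.774 bits.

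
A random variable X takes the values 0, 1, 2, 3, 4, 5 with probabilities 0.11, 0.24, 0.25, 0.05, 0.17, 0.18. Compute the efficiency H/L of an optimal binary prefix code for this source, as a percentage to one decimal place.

Entropy H = −Σ p log₂ p ≈ 2.4404 bits.
Huffman merges: 1/20+11/100→4/25; 4/25+17/100→33/100; 9/50+6/25→21/50; 1/4+33/100→29/50; 21/50+29/50→1. L = 249/100 ≈ 2.4900.
Efficiency = H/L = 2.4404/2.4900 = 98.0%.

98.0%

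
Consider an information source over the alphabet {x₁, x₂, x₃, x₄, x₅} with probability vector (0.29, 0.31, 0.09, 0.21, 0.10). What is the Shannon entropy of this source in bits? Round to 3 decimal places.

2.159 bits

H = −Σ pᵢ log₂ pᵢ.
−0.29·log₂(0.29) = 0.5179
−0.31·log₂(0.31) = 0.5238
−0.09·log₂(0.09) = 0.3127
−0.21·log₂(0.21) = 0.4728
−0.10·log₂(0.10) = 0.3322
Sum ≈ 2.1594 → 2.159 bits.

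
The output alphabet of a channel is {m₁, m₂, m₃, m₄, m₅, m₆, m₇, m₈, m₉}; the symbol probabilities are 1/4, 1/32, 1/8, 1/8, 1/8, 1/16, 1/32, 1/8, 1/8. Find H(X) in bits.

Each probability is a power of 1/2, so log₂(1/p) is an integer.
H = Σ p·log₂(1/p) = 1/4·2 + 1/32·5 + 1/8·3 + 1/8·3 + 1/8·3 + 1/16·4 + 1/32·5 + 1/8·3 + 1/8·3 = 2.9375 bits.

2.9375 bits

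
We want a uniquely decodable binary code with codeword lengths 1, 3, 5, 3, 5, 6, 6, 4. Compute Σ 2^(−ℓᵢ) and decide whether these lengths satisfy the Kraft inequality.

With common denominator 2^6 = 64: Σ 2^(−ℓᵢ) = 32/64 + 8/64 + 2/64 + 8/64 + 2/64 + 1/64 + 1/64 + 4/64 = 58/64 = 0.90625.
Kraft's inequality requires Σ ≤ 1; here Σ = 0.90625 ≤ 1, so such a prefix code exists.

0.90625; yes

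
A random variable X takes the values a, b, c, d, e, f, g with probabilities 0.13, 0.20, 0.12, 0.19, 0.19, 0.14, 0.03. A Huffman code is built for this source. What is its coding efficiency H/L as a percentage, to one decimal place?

Entropy H = −Σ p log₂ p ≈ 2.6734 bits.
Huffman merges: 3/100+3/25→3/20; 13/100+7/50→27/100; 3/20+19/100→17/50; 19/100+1/5→39/100; 27/100+17/50→61/100; 39/100+61/100→1. L = 69/25 ≈ 2.7600.
Efficiency = H/L = 2.6734/2.7600 = 96.9%.

96.9%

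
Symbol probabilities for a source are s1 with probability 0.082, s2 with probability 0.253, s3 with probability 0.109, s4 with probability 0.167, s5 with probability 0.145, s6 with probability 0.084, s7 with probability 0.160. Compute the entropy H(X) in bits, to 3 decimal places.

2.704 bits

H = −Σ pᵢ log₂ pᵢ.
−0.082·log₂(0.082) = 0.2959
−0.253·log₂(0.253) = 0.5016
−0.109·log₂(0.109) = 0.3485
−0.167·log₂(0.167) = 0.4312
−0.145·log₂(0.145) = 0.4040
−0.084·log₂(0.084) = 0.3002
−0.160·log₂(0.160) = 0.4230
Sum ≈ 2.7044 → 2.704 bits.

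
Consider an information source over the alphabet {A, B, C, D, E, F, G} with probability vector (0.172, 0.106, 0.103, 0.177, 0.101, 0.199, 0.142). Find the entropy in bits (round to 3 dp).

2.757 bits

H = −Σ pᵢ log₂ pᵢ.
−0.172·log₂(0.172) = 0.4368
−0.106·log₂(0.106) = 0.3432
−0.103·log₂(0.103) = 0.3378
−0.177·log₂(0.177) = 0.4422
−0.101·log₂(0.101) = 0.3341
−0.199·log₂(0.199) = 0.4635
−0.142·log₂(0.142) = 0.3999
Sum ≈ 2.7574 → 2.757 bits.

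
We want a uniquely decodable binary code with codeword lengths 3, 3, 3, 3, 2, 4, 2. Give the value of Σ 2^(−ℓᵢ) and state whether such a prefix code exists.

With common denominator 2^4 = 16: Σ 2^(−ℓᵢ) = 2/16 + 2/16 + 2/16 + 2/16 + 4/16 + 1/16 + 4/16 = 17/16 = 1.0625.
Kraft's inequality requires Σ ≤ 1; here Σ = 1.0625 > 1, so no such prefix code exists.

1.0625; no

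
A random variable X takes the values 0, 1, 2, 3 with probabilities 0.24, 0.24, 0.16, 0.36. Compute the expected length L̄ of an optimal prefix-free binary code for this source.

Repeatedly combine the two least-probable nodes; the expected code length is the sum of the merged weights.
merge 4/25 + 6/25 → 2/5
merge 6/25 + 9/25 → 3/5
merge 2/5 + 3/5 → 1
L = 2/5 + 3/5 + 1 = 2 bits/symbol.

2 bits/symbol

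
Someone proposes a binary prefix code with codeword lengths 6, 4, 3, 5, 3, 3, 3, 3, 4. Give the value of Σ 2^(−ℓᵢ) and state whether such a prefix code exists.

With common denominator 2^6 = 64: Σ 2^(−ℓᵢ) = 1/64 + 4/64 + 8/64 + 2/64 + 8/64 + 8/64 + 8/64 + 8/64 + 4/64 = 51/64 = 0.796875.
Kraft's inequality requires Σ ≤ 1; here Σ = 0.796875 ≤ 1, so such a prefix code exists.

0.796875; yes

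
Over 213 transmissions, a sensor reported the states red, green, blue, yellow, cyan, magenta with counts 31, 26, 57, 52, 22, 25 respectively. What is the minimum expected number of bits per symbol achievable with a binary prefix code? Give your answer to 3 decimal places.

2.488 bits/symbol

Probabilities are the counts divided by 213.
Repeatedly combine the two least-probable nodes; the expected code length is the sum of the merged weights.
merge 22/213 + 25/213 → 47/213
merge 26/213 + 31/213 → 19/71
merge 47/213 + 52/213 → 33/71
merge 19/71 + 19/71 → 38/71
merge 33/71 + 38/71 → 1
L = 47/213 + 19/71 + 33/71 + 38/71 + 1 = 530/213 ≈ 2.488 bits/symbol.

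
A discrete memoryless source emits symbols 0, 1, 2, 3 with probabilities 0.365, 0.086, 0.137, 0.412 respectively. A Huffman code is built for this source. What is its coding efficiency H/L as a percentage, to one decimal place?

96.9%

Entropy H = −Σ p log₂ p ≈ 1.7551 bits.
Huffman merges: 43/500+137/1000→223/1000; 223/1000+73/200→147/250; 103/250+147/250→1. L = 1811/1000 ≈ 1.8110.
Efficiency = H/L = 1.7551/1.8110 = 96.9%.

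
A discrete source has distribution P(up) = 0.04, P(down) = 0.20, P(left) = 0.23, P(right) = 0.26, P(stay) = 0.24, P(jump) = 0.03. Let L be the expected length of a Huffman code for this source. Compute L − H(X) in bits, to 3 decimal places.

0.051 bits

Entropy H = −Σ p log₂ p ≈ 2.2890 bits.
Huffman merges: 3/100+1/25→7/100; 7/100+1/5→27/100; 23/100+6/25→47/100; 13/50+27/100→53/100; 47/100+53/100→1. L = 117/50 ≈ 2.3400.
L − H = 2.3400 − 2.2890 = 0.051 bits.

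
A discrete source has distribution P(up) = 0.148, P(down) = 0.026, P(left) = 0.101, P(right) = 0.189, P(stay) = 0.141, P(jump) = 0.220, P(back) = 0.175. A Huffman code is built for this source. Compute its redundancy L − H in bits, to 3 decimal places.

Entropy H = −Σ p log₂ p ≈ 2.6523 bits.
Huffman merges: 13/500+101/1000→127/1000; 127/1000+141/1000→67/250; 37/250+7/40→323/1000; 189/1000+11/50→409/1000; 67/250+323/1000→591/1000; 409/1000+591/1000→1. L = 1359/500 ≈ 2.7180.
L − H = 2.7180 − 2.6523 = 0.066 bits.

0.066 bits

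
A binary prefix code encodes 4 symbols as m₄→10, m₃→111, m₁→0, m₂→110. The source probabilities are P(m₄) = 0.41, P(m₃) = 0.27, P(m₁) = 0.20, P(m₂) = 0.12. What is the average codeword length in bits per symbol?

2.19 bits/symbol

L̄ = Σ pᵢ·ℓᵢ = 0.41·2 + 0.27·3 + 0.20·1 + 0.12·3 = 2.19 bits/symbol.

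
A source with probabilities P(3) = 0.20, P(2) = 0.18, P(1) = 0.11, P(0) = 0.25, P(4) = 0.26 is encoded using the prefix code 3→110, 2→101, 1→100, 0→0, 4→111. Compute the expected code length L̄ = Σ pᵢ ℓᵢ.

2.5 bits/symbol

L̄ = Σ pᵢ·ℓᵢ = 0.20·3 + 0.18·3 + 0.11·3 + 0.25·1 + 0.26·3 = 2.5 bits/symbol.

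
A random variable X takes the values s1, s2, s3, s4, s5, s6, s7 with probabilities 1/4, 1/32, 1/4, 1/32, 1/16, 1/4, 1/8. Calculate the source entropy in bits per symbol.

2.4375 bits

Each probability is a power of 1/2, so log₂(1/p) is an integer.
H = Σ p·log₂(1/p) = 1/4·2 + 1/32·5 + 1/4·2 + 1/32·5 + 1/16·4 + 1/4·2 + 1/8·3 = 2.4375 bits.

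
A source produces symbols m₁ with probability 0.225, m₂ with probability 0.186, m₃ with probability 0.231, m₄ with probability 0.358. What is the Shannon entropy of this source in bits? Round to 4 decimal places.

H = −Σ pᵢ log₂ pᵢ.
−0.225·log₂(0.225) = 0.4842
−0.186·log₂(0.186) = 0.4514
−0.231·log₂(0.231) = 0.4883
−0.358·log₂(0.358) = 0.5305
Sum ≈ 1.9544 → 1.9544 bits.

1.9544 bits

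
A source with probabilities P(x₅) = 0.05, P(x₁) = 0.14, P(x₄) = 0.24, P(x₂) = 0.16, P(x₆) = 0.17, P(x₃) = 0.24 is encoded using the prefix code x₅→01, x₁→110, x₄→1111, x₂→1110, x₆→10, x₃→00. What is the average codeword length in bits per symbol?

2.94 bits/symbol

L̄ = Σ pᵢ·ℓᵢ = 0.05·2 + 0.14·3 + 0.24·4 + 0.16·4 + 0.17·2 + 0.24·2 = 2.94 bits/symbol.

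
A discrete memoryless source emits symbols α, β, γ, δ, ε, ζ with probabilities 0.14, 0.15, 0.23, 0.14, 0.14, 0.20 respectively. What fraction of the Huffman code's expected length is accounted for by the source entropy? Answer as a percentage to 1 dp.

99.4%

Entropy H = −Σ p log₂ p ≈ 2.5539 bits.
Huffman merges: 7/50+7/50→7/25; 7/50+3/20→29/100; 1/5+23/100→43/100; 7/25+29/100→57/100; 43/100+57/100→1. L = 257/100 ≈ 2.5700.
Efficiency = H/L = 2.5539/2.5700 = 99.4%.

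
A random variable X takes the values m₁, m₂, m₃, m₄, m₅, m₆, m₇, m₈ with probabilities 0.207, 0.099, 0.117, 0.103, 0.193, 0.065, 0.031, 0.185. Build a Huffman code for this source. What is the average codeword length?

Repeatedly combine the two least-probable nodes; the expected code length is the sum of the merged weights.
merge 31/1000 + 13/200 → 12/125
merge 12/125 + 99/1000 → 39/200
merge 103/1000 + 117/1000 → 11/50
merge 37/200 + 193/1000 → 189/500
merge 39/200 + 207/1000 → 201/500
merge 11/50 + 189/500 → 299/500
merge 201/500 + 299/500 → 1
L = 12/125 + 39/200 + 11/50 + 189/500 + 201/500 + 299/500 + 1 = 2889/1000 = 2.889 bits/symbol.

2.889 bits/symbol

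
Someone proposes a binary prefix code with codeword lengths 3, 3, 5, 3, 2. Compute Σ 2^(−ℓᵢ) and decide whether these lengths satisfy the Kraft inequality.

0.65625; yes

With common denominator 2^5 = 32: Σ 2^(−ℓᵢ) = 4/32 + 4/32 + 1/32 + 4/32 + 8/32 = 21/32 = 0.65625.
Kraft's inequality requires Σ ≤ 1; here Σ = 0.65625 ≤ 1, so such a prefix code exists.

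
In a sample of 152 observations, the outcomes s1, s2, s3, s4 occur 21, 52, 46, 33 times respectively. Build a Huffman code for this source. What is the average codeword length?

Probabilities are the counts divided by 152.
Repeatedly combine the two least-probable nodes; the expected code length is the sum of the merged weights.
merge 21/152 + 33/152 → 27/76
merge 23/76 + 13/38 → 49/76
merge 27/76 + 49/76 → 1
L = 27/76 + 49/76 + 1 = 2 bits/symbol.

2 bits/symbol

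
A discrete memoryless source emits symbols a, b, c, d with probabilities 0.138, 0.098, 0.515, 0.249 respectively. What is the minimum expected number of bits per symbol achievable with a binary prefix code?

1.721 bits/symbol

Repeatedly combine the two least-probable nodes; the expected code length is the sum of the merged weights.
merge 49/500 + 69/500 → 59/250
merge 59/250 + 249/1000 → 97/200
merge 97/200 + 103/200 → 1
L = 59/250 + 97/200 + 1 = 1721/1000 = 1.721 bits/symbol.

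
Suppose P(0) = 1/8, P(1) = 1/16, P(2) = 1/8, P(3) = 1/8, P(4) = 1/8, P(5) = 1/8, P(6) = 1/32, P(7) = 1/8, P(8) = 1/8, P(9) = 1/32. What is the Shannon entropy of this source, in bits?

Each probability is a power of 1/2, so log₂(1/p) is an integer.
H = Σ p·log₂(1/p) = 1/8·3 + 1/16·4 + 1/8·3 + 1/8·3 + 1/8·3 + 1/8·3 + 1/32·5 + 1/8·3 + 1/8·3 + 1/32·5 = 3.1875 bits.

3.1875 bits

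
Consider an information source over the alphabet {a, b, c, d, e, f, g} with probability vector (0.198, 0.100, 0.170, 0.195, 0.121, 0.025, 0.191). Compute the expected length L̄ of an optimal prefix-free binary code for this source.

Repeatedly combine the two least-probable nodes; the expected code length is the sum of the merged weights.
merge 1/40 + 1/10 → 1/8
merge 121/1000 + 1/8 → 123/500
merge 17/100 + 191/1000 → 361/1000
merge 39/200 + 99/500 → 393/1000
merge 123/500 + 361/1000 → 607/1000
merge 393/1000 + 607/1000 → 1
L = 1/8 + 123/500 + 361/1000 + 393/1000 + 607/1000 + 1 = 683/250 = 2.732 bits/symbol.

2.732 bits/symbol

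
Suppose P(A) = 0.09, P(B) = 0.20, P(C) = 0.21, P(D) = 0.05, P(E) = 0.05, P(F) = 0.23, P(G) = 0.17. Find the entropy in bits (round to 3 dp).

2.604 bits

H = −Σ pᵢ log₂ pᵢ.
−0.09·log₂(0.09) = 0.3127
−0.20·log₂(0.20) = 0.4644
−0.21·log₂(0.21) = 0.4728
−0.05·log₂(0.05) = 0.2161
−0.05·log₂(0.05) = 0.2161
−0.23·log₂(0.23) = 0.4877
−0.17·log₂(0.17) = 0.4346
Sum ≈ 2.6043 → 2.604 bits.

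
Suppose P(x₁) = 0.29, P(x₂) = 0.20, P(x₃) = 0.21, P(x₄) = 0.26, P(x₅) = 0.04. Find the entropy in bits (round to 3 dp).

2.146 bits

H = −Σ pᵢ log₂ pᵢ.
−0.29·log₂(0.29) = 0.5179
−0.20·log₂(0.20) = 0.4644
−0.21·log₂(0.21) = 0.4728
−0.26·log₂(0.26) = 0.5053
−0.04·log₂(0.04) = 0.1858
Sum ≈ 2.1462 → 2.146 bits.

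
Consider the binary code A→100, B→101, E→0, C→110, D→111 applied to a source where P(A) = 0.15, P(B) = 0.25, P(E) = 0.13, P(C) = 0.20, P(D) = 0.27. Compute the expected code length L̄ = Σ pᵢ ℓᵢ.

L̄ = Σ pᵢ·ℓᵢ = 0.15·3 + 0.25·3 + 0.13·1 + 0.20·3 + 0.27·3 = 2.74 bits/symbol.

2.74 bits/symbol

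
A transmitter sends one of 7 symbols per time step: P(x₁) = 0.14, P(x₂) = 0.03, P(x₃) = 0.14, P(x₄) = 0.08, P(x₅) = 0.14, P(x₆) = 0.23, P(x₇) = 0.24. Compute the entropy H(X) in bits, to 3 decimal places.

H = −Σ pᵢ log₂ pᵢ.
−0.14·log₂(0.14) = 0.3971
−0.03·log₂(0.03) = 0.1518
−0.14·log₂(0.14) = 0.3971
−0.08·log₂(0.08) = 0.2915
−0.14·log₂(0.14) = 0.3971
−0.23·log₂(0.23) = 0.4877
−0.24·log₂(0.24) = 0.4941
Sum ≈ 2.6164 → 2.616 bits.

2.616 bits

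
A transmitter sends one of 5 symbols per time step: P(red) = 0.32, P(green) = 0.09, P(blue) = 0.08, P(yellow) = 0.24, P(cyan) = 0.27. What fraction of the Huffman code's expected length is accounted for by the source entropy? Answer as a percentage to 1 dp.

Entropy H = −Σ p log₂ p ≈ 2.1344 bits.
Huffman merges: 2/25+9/100→17/100; 17/100+6/25→41/100; 27/100+8/25→59/100; 41/100+59/100→1. L = 217/100 ≈ 2.1700.
Efficiency = H/L = 2.1344/2.1700 = 98.4%.

98.4%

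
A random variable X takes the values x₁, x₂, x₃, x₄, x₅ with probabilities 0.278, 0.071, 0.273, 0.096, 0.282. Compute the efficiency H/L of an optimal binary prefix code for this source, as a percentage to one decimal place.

Entropy H = −Σ p log₂ p ≈ 2.1353 bits.
Huffman merges: 71/1000+12/125→167/1000; 167/1000+273/1000→11/25; 139/500+141/500→14/25; 11/25+14/25→1. L = 2167/1000 ≈ 2.1670.
Efficiency = H/L = 2.1353/2.1670 = 98.5%.

98.5%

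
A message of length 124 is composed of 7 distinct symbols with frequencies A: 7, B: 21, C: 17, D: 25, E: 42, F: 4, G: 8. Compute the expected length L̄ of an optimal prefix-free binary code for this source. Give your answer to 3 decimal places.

Probabilities are the counts divided by 124.
Repeatedly combine the two least-probable nodes; the expected code length is the sum of the merged weights.
merge 1/31 + 7/124 → 11/124
merge 2/31 + 11/124 → 19/124
merge 17/124 + 19/124 → 9/31
merge 21/124 + 25/124 → 23/62
merge 9/31 + 21/62 → 39/62
merge 23/62 + 39/62 → 1
L = 11/124 + 19/124 + 9/31 + 23/62 + 39/62 + 1 = 157/62 ≈ 2.532 bits/symbol.

2.532 bits/symbol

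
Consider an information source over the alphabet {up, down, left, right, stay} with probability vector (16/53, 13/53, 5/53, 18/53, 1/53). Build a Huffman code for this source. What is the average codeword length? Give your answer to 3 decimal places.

Repeatedly combine the two least-probable nodes; the expected code length is the sum of the merged weights.
merge 1/53 + 5/53 → 6/53
merge 6/53 + 13/53 → 19/53
merge 16/53 + 18/53 → 34/53
merge 19/53 + 34/53 → 1
L = 6/53 + 19/53 + 34/53 + 1 = 112/53 ≈ 2.113 bits/symbol.

2.113 bits/symbol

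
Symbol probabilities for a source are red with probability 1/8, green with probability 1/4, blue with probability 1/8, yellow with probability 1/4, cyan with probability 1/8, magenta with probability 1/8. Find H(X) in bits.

2.5 bits

Each probability is a power of 1/2, so log₂(1/p) is an integer.
H = Σ p·log₂(1/p) = 1/8·3 + 1/4·2 + 1/8·3 + 1/4·2 + 1/8·3 + 1/8·3 = 2.5 bits.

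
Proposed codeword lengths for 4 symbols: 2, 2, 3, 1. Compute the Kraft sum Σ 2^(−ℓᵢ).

1.125

With common denominator 2^3 = 8: Σ 2^(−ℓᵢ) = 2/8 + 2/8 + 1/8 + 4/8 = 9/8 = 1.125.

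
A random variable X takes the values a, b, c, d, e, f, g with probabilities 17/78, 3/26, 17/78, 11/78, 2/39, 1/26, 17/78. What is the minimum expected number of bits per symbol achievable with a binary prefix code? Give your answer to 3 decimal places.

Repeatedly combine the two least-probable nodes; the expected code length is the sum of the merged weights.
merge 1/26 + 2/39 → 7/78
merge 7/78 + 3/26 → 8/39
merge 11/78 + 8/39 → 9/26
merge 17/78 + 17/78 → 17/39
merge 17/78 + 9/26 → 22/39
merge 17/39 + 22/39 → 1
L = 7/78 + 8/39 + 9/26 + 17/39 + 22/39 + 1 = 103/39 ≈ 2.641 bits/symbol.

2.641 bits/symbol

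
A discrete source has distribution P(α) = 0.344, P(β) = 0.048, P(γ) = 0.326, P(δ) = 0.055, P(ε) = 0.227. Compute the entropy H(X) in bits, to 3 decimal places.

1.983 bits

H = −Σ pᵢ log₂ pᵢ.
−0.344·log₂(0.344) = 0.5296
−0.048·log₂(0.048) = 0.2103
−0.326·log₂(0.326) = 0.5272
−0.055·log₂(0.055) = 0.2301
−0.227·log₂(0.227) = 0.4856
Sum ≈ 1.9828 → 1.983 bits.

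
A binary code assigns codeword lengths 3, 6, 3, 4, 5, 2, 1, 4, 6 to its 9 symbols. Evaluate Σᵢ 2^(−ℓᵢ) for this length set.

With common denominator 2^6 = 64: Σ 2^(−ℓᵢ) = 8/64 + 1/64 + 8/64 + 4/64 + 2/64 + 16/64 + 32/64 + 4/64 + 1/64 = 76/64 = 1.1875.

1.1875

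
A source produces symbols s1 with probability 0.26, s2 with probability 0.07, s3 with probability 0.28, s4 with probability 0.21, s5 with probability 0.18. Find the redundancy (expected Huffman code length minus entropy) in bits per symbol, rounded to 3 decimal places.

Entropy H = −Σ p log₂ p ≈ 2.2062 bits.
Huffman merges: 7/100+9/50→1/4; 21/100+1/4→23/50; 13/50+7/25→27/50; 23/50+27/50→1. L = 9/4 ≈ 2.2500.
L − H = 2.2500 − 2.2062 = 0.044 bits.

0.044 bits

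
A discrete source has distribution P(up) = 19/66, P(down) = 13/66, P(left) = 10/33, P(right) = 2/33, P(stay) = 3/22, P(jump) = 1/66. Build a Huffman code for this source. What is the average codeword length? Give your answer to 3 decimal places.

2.288 bits/symbol

Repeatedly combine the two least-probable nodes; the expected code length is the sum of the merged weights.
merge 1/66 + 2/33 → 5/66
merge 5/66 + 3/22 → 7/33
merge 13/66 + 7/33 → 9/22
merge 19/66 + 10/33 → 13/22
merge 9/22 + 13/22 → 1
L = 5/66 + 7/33 + 9/22 + 13/22 + 1 = 151/66 ≈ 2.288 bits/symbol.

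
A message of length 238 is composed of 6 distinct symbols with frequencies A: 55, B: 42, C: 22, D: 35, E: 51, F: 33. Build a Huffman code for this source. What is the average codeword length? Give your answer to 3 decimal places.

2.555 bits/symbol

Probabilities are the counts divided by 238.
Repeatedly combine the two least-probable nodes; the expected code length is the sum of the merged weights.
merge 11/119 + 33/238 → 55/238
merge 5/34 + 3/17 → 11/34
merge 3/14 + 55/238 → 53/119
merge 55/238 + 11/34 → 66/119
merge 53/119 + 66/119 → 1
L = 55/238 + 11/34 + 53/119 + 66/119 + 1 = 304/119 ≈ 2.555 bits/symbol.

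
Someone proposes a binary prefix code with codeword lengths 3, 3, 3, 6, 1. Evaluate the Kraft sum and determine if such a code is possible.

0.890625; yes

With common denominator 2^6 = 64: Σ 2^(−ℓᵢ) = 8/64 + 8/64 + 8/64 + 1/64 + 32/64 = 57/64 = 0.890625.
Kraft's inequality requires Σ ≤ 1; here Σ = 0.890625 ≤ 1, so such a prefix code exists.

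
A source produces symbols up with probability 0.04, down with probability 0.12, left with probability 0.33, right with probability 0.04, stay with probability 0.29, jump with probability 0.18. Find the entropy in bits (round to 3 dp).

H = −Σ pᵢ log₂ pᵢ.
−0.04·log₂(0.04) = 0.1858
−0.12·log₂(0.12) = 0.3671
−0.33·log₂(0.33) = 0.5278
−0.04·log₂(0.04) = 0.1858
−0.29·log₂(0.29) = 0.5179
−0.18·log₂(0.18) = 0.4453
Sum ≈ 2.2296 → 2.230 bits.

2.230 bits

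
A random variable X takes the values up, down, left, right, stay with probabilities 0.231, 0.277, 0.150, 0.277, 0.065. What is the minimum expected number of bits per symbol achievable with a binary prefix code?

Repeatedly combine the two least-probable nodes; the expected code length is the sum of the merged weights.
merge 13/200 + 3/20 → 43/200
merge 43/200 + 231/1000 → 223/500
merge 277/1000 + 277/1000 → 277/500
merge 223/500 + 277/500 → 1
L = 43/200 + 223/500 + 277/500 + 1 = 443/200 = 2.215 bits/symbol.

2.215 bits/symbol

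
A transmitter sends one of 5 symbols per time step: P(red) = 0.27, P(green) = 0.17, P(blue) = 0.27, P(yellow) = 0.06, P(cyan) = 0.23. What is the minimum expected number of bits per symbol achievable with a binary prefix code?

Repeatedly combine the two least-probable nodes; the expected code length is the sum of the merged weights.
merge 3/50 + 17/100 → 23/100
merge 23/100 + 23/100 → 23/50
merge 27/100 + 27/100 → 27/50
merge 23/50 + 27/50 → 1
L = 23/100 + 23/50 + 27/50 + 1 = 223/100 = 2.23 bits/symbol.

2.23 bits/symbol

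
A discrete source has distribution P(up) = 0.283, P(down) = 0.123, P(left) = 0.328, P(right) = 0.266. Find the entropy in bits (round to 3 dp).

1.923 bits

H = −Σ pᵢ log₂ pᵢ.
−0.283·log₂(0.283) = 0.5154
−0.123·log₂(0.123) = 0.3719
−0.328·log₂(0.328) = 0.5275
−0.266·log₂(0.266) = 0.5082
Sum ≈ 1.9229 → 1.923 bits.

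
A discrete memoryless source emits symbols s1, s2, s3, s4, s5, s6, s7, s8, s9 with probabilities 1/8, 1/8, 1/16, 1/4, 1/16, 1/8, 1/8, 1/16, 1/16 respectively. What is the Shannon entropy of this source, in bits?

Each probability is a power of 1/2, so log₂(1/p) is an integer.
H = Σ p·log₂(1/p) = 1/8·3 + 1/8·3 + 1/16·4 + 1/4·2 + 1/16·4 + 1/8·3 + 1/8·3 + 1/16·4 + 1/16·4 = 3 bits.

3 bits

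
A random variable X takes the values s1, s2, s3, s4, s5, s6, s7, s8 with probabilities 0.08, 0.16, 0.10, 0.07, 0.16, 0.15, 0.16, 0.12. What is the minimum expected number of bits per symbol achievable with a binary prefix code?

2.99 bits/symbol

Repeatedly combine the two least-probable nodes; the expected code length is the sum of the merged weights.
merge 7/100 + 2/25 → 3/20
merge 1/10 + 3/25 → 11/50
merge 3/20 + 3/20 → 3/10
merge 4/25 + 4/25 → 8/25
merge 4/25 + 11/50 → 19/50
merge 3/10 + 8/25 → 31/50
merge 19/50 + 31/50 → 1
L = 3/20 + 11/50 + 3/10 + 8/25 + 19/50 + 31/50 + 1 = 299/100 = 2.99 bits/symbol.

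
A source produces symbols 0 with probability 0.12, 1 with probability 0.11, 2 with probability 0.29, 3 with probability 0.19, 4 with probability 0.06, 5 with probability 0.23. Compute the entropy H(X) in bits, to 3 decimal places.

H = −Σ pᵢ log₂ pᵢ.
−0.12·log₂(0.12) = 0.3671
−0.11·log₂(0.11) = 0.3503
−0.29·log₂(0.29) = 0.5179
−0.19·log₂(0.19) = 0.4552
−0.06·log₂(0.06) = 0.2435
−0.23·log₂(0.23) = 0.4877
Sum ≈ 2.4217 → 2.422 bits.

2.422 bits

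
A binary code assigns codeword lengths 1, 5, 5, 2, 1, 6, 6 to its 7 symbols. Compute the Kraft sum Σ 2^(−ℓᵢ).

With common denominator 2^6 = 64: Σ 2^(−ℓᵢ) = 32/64 + 2/64 + 2/64 + 16/64 + 32/64 + 1/64 + 1/64 = 86/64 = 1.34375.

1.34375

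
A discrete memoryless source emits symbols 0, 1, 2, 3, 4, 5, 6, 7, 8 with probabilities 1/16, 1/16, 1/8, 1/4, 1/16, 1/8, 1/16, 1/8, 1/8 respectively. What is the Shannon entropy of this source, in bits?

Each probability is a power of 1/2, so log₂(1/p) is an integer.
H = Σ p·log₂(1/p) = 1/16·4 + 1/16·4 + 1/8·3 + 1/4·2 + 1/16·4 + 1/8·3 + 1/16·4 + 1/8·3 + 1/8·3 = 3 bits.

3 bits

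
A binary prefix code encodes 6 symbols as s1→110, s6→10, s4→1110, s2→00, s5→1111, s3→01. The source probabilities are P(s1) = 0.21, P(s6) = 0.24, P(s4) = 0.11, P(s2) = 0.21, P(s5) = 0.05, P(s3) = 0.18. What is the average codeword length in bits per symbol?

L̄ = Σ pᵢ·ℓᵢ = 0.21·3 + 0.24·2 + 0.11·4 + 0.21·2 + 0.05·4 + 0.18·2 = 2.53 bits/symbol.

2.53 bits/symbol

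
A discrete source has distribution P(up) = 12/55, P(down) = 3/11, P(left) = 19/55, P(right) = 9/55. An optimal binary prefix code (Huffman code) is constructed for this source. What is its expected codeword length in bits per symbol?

Repeatedly combine the two least-probable nodes; the expected code length is the sum of the merged weights.
merge 9/55 + 12/55 → 21/55
merge 3/11 + 19/55 → 34/55
merge 21/55 + 34/55 → 1
L = 21/55 + 34/55 + 1 = 2 bits/symbol.

2 bits/symbol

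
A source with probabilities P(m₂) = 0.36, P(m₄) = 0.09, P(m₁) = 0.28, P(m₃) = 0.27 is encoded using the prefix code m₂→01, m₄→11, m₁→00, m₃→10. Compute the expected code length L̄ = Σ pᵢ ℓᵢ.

2 bits/symbol

L̄ = Σ pᵢ·ℓᵢ = 0.36·2 + 0.09·2 + 0.28·2 + 0.27·2 = 2 bits/symbol.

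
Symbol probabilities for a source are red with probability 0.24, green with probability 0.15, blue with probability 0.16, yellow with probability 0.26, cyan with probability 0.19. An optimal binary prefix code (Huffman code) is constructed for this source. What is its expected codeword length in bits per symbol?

2.31 bits/symbol

Repeatedly combine the two least-probable nodes; the expected code length is the sum of the merged weights.
merge 3/20 + 4/25 → 31/100
merge 19/100 + 6/25 → 43/100
merge 13/50 + 31/100 → 57/100
merge 43/100 + 57/100 → 1
L = 31/100 + 43/100 + 57/100 + 1 = 231/100 = 2.31 bits/symbol.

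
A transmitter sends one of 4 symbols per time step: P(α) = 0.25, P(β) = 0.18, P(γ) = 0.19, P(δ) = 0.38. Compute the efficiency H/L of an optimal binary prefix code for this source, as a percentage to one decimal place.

Entropy H = −Σ p log₂ p ≈ 1.9310 bits.
Huffman merges: 9/50+19/100→37/100; 1/4+37/100→31/50; 19/50+31/50→1. L = 199/100 ≈ 1.9900.
Efficiency = H/L = 1.9310/1.9900 = 97.0%.

97.0%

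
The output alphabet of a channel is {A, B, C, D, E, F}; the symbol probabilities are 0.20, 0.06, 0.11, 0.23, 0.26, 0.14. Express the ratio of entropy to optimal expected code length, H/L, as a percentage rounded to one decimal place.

Entropy H = −Σ p log₂ p ≈ 2.4483 bits.
Huffman merges: 3/50+11/100→17/100; 7/50+17/100→31/100; 1/5+23/100→43/100; 13/50+31/100→57/100; 43/100+57/100→1. L = 62/25 ≈ 2.4800.
Efficiency = H/L = 2.4483/2.4800 = 98.7%.

98.7%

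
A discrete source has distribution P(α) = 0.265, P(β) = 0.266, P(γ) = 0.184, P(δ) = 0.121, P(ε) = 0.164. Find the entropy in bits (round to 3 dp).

2.262 bits

H = −Σ pᵢ log₂ pᵢ.
−0.265·log₂(0.265) = 0.5077
−0.266·log₂(0.266) = 0.5082
−0.184·log₂(0.184) = 0.4494
−0.121·log₂(0.121) = 0.3687
−0.164·log₂(0.164) = 0.4278
Sum ≈ 2.2617 → 2.262 bits.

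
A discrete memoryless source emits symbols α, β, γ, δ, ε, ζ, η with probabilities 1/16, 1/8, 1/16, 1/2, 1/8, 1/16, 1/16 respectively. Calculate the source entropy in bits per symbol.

2.25 bits

Each probability is a power of 1/2, so log₂(1/p) is an integer.
H = Σ p·log₂(1/p) = 1/16·4 + 1/8·3 + 1/16·4 + 1/2·1 + 1/8·3 + 1/16·4 + 1/16·4 = 2.25 bits.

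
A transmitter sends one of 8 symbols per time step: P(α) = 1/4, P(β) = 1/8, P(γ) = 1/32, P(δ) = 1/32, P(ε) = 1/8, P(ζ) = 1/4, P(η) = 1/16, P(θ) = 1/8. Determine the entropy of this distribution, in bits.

Each probability is a power of 1/2, so log₂(1/p) is an integer.
H = Σ p·log₂(1/p) = 1/4·2 + 1/8·3 + 1/32·5 + 1/32·5 + 1/8·3 + 1/4·2 + 1/16·4 + 1/8·3 = 2.6875 bits.

2.6875 bits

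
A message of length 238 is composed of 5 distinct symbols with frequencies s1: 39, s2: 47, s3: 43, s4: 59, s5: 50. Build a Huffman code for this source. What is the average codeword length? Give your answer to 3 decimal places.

2.345 bits/symbol

Probabilities are the counts divided by 238.
Repeatedly combine the two least-probable nodes; the expected code length is the sum of the merged weights.
merge 39/238 + 43/238 → 41/119
merge 47/238 + 25/119 → 97/238
merge 59/238 + 41/119 → 141/238
merge 97/238 + 141/238 → 1
L = 41/119 + 97/238 + 141/238 + 1 = 279/119 ≈ 2.345 bits/symbol.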